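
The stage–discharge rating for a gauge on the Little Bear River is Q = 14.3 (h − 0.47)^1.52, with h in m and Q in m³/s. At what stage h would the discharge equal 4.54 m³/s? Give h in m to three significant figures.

0.940 m

h − h₀ = (Q/C)^(1/b) = (4.54/14.3)^(1/1.52) = 0.4701 m
h = 0.47 + 0.4701 = 0.9401 m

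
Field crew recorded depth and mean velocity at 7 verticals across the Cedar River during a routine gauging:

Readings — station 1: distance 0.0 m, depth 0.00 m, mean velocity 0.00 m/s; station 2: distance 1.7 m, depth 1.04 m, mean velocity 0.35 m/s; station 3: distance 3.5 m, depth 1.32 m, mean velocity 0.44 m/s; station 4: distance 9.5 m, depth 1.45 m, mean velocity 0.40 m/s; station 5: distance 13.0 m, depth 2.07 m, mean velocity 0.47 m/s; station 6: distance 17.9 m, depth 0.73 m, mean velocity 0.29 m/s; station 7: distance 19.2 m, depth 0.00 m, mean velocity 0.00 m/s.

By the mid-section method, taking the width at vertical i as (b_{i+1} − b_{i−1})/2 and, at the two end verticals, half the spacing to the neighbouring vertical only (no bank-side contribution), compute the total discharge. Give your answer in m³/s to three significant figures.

w_2 = (3.5 − 0.0)/2 = 1.75 m; q_2 = 0.35 × 1.04 × 1.75 = 0.6370 m³/s
w_3 = (9.5 − 1.7)/2 = 3.9 m; q_3 = 0.44 × 1.32 × 3.9 = 2.265 m³/s
w_4 = (13.0 − 3.5)/2 = 4.75 m; q_4 = 0.40 × 1.45 × 4.75 = 2.755 m³/s
w_5 = (17.9 − 9.5)/2 = 4.2 m; q_5 = 0.47 × 2.07 × 4.2 = 4.086 m³/s
w_6 = (19.2 − 13.0)/2 = 3.1 m; q_6 = 0.29 × 0.73 × 3.1 = 0.6563 m³/s
Stations 1, 7 contribute zero (depth or velocity is 0).
Q = Σ qᵢ = 10.40 m³/s

10.4 m³/s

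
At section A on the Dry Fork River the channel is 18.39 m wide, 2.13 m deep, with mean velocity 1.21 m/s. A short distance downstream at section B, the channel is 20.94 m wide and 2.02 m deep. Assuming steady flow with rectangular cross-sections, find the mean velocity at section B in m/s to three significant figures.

1.12 m/s

Q = A₁V₁ = (18.39×2.13) × 1.21 = 47.40 m³/s
A₂ = 20.94 × 2.02 = 42.30 m²
V₂ = Q/A₂ = 47.40/42.30 = 1.121 m/s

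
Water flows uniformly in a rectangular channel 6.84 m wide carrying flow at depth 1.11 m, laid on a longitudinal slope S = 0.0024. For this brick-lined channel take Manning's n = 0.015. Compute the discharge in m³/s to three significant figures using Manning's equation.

22.0 m³/s

A = b·y = 6.84 × 1.11 = 7.592 m²
P = b + 2y = 6.84 + 2×1.11 = 9.060 m
R = A/P = 7.592/9.060 = 0.8380 m
Q = (1/n)·A·R^(2/3)·S^(1/2) = (1/0.015) × 7.592 × 0.8380^(2/3) × 0.0024^(1/2) = 22.04 m³/s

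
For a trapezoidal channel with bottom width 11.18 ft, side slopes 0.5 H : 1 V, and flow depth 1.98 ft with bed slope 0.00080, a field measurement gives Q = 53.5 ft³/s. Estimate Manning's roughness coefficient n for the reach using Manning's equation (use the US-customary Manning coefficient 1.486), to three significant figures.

0.0253

A = (b + z·y)·y = (11.18 + 0.5×1.98)×1.98 = 24.10 ft²
P = b + 2y√(1+z²) = 11.18 + 2×1.98×√(1+0.5²) = 15.61 ft
R = A/P = 24.10/15.61 = 1.544 ft
n = (1.486/Q)·A·R^(2/3)·S^(1/2) = (1.486/53.5) × 24.10 × 1.336 × 0.02828 = 0.02529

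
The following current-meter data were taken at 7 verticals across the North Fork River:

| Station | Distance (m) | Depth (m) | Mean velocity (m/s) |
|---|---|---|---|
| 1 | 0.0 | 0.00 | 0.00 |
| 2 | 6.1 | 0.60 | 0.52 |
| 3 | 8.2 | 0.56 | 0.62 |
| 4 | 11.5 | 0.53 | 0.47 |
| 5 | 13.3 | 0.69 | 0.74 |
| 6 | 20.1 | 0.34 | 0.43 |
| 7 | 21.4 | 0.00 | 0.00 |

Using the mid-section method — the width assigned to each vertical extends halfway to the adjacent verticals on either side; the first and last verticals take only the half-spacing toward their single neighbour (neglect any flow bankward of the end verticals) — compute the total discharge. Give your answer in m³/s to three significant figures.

5.64 m³/s

w_2 = (8.2 − 0.0)/2 = 4.1 m; q_2 = 0.52 × 0.60 × 4.1 = 1.279 m³/s
w_3 = (11.5 − 6.1)/2 = 2.7 m; q_3 = 0.62 × 0.56 × 2.7 = 0.9374 m³/s
w_4 = (13.3 − 8.2)/2 = 2.55 m; q_4 = 0.47 × 0.53 × 2.55 = 0.6352 m³/s
w_5 = (20.1 − 11.5)/2 = 4.3 m; q_5 = 0.74 × 0.69 × 4.3 = 2.196 m³/s
w_6 = (21.4 − 13.3)/2 = 4.05 m; q_6 = 0.43 × 0.34 × 4.05 = 0.5921 m³/s
Stations 1, 7 contribute zero (depth or velocity is 0).
Q = Σ qᵢ = 5.640 m³/s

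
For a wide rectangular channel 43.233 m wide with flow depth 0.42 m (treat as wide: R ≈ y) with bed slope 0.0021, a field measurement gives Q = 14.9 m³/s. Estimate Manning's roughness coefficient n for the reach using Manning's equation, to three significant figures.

A = b·y = 43.233 × 0.42 = 18.16 m²
Wide channel: R ≈ y = 0.42 m
n = (1/Q)·A·R^(2/3)·S^(1/2) = (1/14.9) × 18.16 × 0.5608 × 0.04583 = 0.03132

0.0313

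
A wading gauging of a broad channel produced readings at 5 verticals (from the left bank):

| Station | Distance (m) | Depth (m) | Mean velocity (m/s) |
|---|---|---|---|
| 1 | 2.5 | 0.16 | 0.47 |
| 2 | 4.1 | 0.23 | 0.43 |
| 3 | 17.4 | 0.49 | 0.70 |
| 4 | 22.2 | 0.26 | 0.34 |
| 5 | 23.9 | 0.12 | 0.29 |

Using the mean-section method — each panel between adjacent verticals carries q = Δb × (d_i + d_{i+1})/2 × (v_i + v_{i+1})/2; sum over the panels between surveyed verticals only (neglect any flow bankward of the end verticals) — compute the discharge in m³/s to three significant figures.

Panel 1-2: Δb = 1.6 m, d̄ = (0.16+0.23)/2 = 0.195, v̄ = (0.47+0.43)/2 = 0.45 → q = 1.6×0.195×0.45 = 0.1404 m³/s
Panel 2-3: Δb = 13.3 m, d̄ = (0.23+0.49)/2 = 0.36, v̄ = (0.43+0.70)/2 = 0.565 → q = 13.3×0.36×0.565 = 2.705 m³/s
Panel 3-4: Δb = 4.8 m, d̄ = (0.49+0.26)/2 = 0.375, v̄ = (0.70+0.34)/2 = 0.52 → q = 4.8×0.375×0.52 = 0.9360 m³/s
Panel 4-5: Δb = 1.7 m, d̄ = (0.26+0.12)/2 = 0.19, v̄ = (0.34+0.29)/2 = 0.315 → q = 1.7×0.19×0.315 = 0.1017 m³/s
Q = Σ q = 3.883 m³/s

3.88 m³/s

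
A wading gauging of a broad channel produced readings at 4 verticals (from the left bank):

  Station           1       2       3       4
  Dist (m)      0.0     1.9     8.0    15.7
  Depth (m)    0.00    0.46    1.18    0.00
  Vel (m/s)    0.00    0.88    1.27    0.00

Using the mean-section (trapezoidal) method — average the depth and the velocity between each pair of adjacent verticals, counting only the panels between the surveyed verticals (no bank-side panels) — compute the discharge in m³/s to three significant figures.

8.45 m³/s

Panel 1-2: Δb = 1.9 m, d̄ = (0.00+0.46)/2 = 0.23, v̄ = (0.00+0.88)/2 = 0.44 → q = 1.9×0.23×0.44 = 0.1923 m³/s
Panel 2-3: Δb = 6.1 m, d̄ = (0.46+1.18)/2 = 0.82, v̄ = (0.88+1.27)/2 = 1.075 → q = 6.1×0.82×1.075 = 5.377 m³/s
Panel 3-4: Δb = 7.7 m, d̄ = (1.18+0.00)/2 = 0.59, v̄ = (1.27+0.00)/2 = 0.635 → q = 7.7×0.59×0.635 = 2.885 m³/s
Q = Σ q = 8.454 m³/s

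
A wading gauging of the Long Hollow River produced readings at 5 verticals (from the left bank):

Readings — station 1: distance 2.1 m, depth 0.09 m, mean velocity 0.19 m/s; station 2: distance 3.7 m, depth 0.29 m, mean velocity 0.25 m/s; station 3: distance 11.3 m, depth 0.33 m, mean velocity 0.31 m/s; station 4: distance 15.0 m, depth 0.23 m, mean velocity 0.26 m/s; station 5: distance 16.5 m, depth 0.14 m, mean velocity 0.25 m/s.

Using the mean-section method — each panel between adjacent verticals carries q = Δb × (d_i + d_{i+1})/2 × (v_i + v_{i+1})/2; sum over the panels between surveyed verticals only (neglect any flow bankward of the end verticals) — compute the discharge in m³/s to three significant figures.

Panel 1-2: Δb = 1.6 m, d̄ = (0.09+0.29)/2 = 0.19, v̄ = (0.19+0.25)/2 = 0.22 → q = 1.6×0.19×0.22 = 0.06688 m³/s
Panel 2-3: Δb = 7.6 m, d̄ = (0.29+0.33)/2 = 0.31, v̄ = (0.25+0.31)/2 = 0.28 → q = 7.6×0.31×0.28 = 0.6597 m³/s
Panel 3-4: Δb = 3.7 m, d̄ = (0.33+0.23)/2 = 0.28, v̄ = (0.31+0.26)/2 = 0.285 → q = 3.7×0.28×0.285 = 0.2953 m³/s
Panel 4-5: Δb = 1.5 m, d̄ = (0.23+0.14)/2 = 0.185, v̄ = (0.26+0.25)/2 = 0.255 → q = 1.5×0.185×0.255 = 0.07076 m³/s
Q = Σ q = 1.093 m³/s

1.09 m³/s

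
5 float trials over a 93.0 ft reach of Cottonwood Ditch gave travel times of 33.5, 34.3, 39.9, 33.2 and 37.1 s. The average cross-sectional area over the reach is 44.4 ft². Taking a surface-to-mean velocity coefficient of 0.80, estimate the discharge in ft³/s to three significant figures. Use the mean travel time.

92.8 ft³/s

t̄ = (33.5 + 34.3 + 39.9 + 33.2 + 37.1) / 5 = 35.6 s
v_surface = L / t̄ = 93.0 / 35.6 = 2.612 ft/s
v_mean = 0.80 × 2.612 = 2.090 ft/s
Q = A × v_mean = 44.4 × 2.090 = 92.79 ft³/s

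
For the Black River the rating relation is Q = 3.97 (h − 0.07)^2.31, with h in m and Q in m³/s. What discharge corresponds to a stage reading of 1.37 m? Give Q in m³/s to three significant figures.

7.28 m³/s

Q = 3.97 × (1.37 − 0.07)^2.31 = 3.97 × 1.3^2.31 = 7.278 m³/s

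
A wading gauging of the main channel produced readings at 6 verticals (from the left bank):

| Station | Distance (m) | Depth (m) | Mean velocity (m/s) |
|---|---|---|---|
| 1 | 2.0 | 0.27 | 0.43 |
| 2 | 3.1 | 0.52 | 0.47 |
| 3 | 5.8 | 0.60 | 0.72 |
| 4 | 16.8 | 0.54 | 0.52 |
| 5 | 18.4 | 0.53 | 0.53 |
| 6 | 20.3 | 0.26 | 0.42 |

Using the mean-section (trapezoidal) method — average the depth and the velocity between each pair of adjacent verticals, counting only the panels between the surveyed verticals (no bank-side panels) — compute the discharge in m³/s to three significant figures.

5.79 m³/s

Panel 1-2: Δb = 1.1 m, d̄ = (0.27+0.52)/2 = 0.395, v̄ = (0.43+0.47)/2 = 0.45 → q = 1.1×0.395×0.45 = 0.1955 m³/s
Panel 2-3: Δb = 2.7 m, d̄ = (0.52+0.60)/2 = 0.56, v̄ = (0.47+0.72)/2 = 0.595 → q = 2.7×0.56×0.595 = 0.8996 m³/s
Panel 3-4: Δb = 11 m, d̄ = (0.60+0.54)/2 = 0.57, v̄ = (0.72+0.52)/2 = 0.62 → q = 11×0.57×0.62 = 3.887 m³/s
Panel 4-5: Δb = 1.6 m, d̄ = (0.54+0.53)/2 = 0.535, v̄ = (0.52+0.53)/2 = 0.525 → q = 1.6×0.535×0.525 = 0.4494 m³/s
Panel 5-6: Δb = 1.9 m, d̄ = (0.53+0.26)/2 = 0.395, v̄ = (0.53+0.42)/2 = 0.475 → q = 1.9×0.395×0.475 = 0.3565 m³/s
Q = Σ q = 5.788 m³/s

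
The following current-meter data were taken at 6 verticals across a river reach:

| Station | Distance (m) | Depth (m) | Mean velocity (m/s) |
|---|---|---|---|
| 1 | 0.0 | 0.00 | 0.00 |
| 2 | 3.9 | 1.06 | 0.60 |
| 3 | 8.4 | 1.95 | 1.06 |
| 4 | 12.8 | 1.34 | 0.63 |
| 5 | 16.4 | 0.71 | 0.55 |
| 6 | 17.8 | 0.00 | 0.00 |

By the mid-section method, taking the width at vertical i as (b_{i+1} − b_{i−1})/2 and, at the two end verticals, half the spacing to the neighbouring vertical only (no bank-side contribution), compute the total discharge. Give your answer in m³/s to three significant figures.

16.2 m³/s

w_2 = (8.4 − 0.0)/2 = 4.2 m; q_2 = 0.60 × 1.06 × 4.2 = 2.671 m³/s
w_3 = (12.8 − 3.9)/2 = 4.45 m; q_3 = 1.06 × 1.95 × 4.45 = 9.198 m³/s
w_4 = (16.4 − 8.4)/2 = 4 m; q_4 = 0.63 × 1.34 × 4 = 3.377 m³/s
w_5 = (17.8 − 12.8)/2 = 2.5 m; q_5 = 0.55 × 0.71 × 2.5 = 0.9763 m³/s
Stations 1, 6 contribute zero (depth or velocity is 0).
Q = Σ qᵢ = 16.22 m³/s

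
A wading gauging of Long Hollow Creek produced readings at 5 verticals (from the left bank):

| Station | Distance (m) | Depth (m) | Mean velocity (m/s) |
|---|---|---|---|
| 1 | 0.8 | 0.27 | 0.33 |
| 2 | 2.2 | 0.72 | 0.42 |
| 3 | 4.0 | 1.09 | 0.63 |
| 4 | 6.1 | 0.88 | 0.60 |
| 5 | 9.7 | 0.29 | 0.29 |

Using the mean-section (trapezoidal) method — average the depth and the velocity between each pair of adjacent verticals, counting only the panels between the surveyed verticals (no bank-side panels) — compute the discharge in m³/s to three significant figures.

Panel 1-2: Δb = 1.4 m, d̄ = (0.27+0.72)/2 = 0.495, v̄ = (0.33+0.42)/2 = 0.375 → q = 1.4×0.495×0.375 = 0.2599 m³/s
Panel 2-3: Δb = 1.8 m, d̄ = (0.72+1.09)/2 = 0.905, v̄ = (0.42+0.63)/2 = 0.525 → q = 1.8×0.905×0.525 = 0.8552 m³/s
Panel 3-4: Δb = 2.1 m, d̄ = (1.09+0.88)/2 = 0.985, v̄ = (0.63+0.60)/2 = 0.615 → q = 2.1×0.985×0.615 = 1.272 m³/s
Panel 4-5: Δb = 3.6 m, d̄ = (0.88+0.29)/2 = 0.585, v̄ = (0.60+0.29)/2 = 0.445 → q = 3.6×0.585×0.445 = 0.9372 m³/s
Q = Σ q = 3.324 m³/s

3.32 m³/s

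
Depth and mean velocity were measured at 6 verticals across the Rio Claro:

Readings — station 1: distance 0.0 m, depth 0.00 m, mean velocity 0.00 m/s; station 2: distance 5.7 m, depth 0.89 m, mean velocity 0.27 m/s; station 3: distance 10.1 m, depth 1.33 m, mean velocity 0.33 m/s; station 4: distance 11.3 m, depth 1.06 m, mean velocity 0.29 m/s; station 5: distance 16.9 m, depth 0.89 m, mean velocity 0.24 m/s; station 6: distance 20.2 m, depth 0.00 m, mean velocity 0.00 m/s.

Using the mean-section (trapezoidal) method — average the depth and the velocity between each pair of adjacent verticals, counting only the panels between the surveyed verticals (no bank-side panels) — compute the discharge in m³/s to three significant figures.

Panel 1-2: Δb = 5.7 m, d̄ = (0.00+0.89)/2 = 0.445, v̄ = (0.00+0.27)/2 = 0.135 → q = 5.7×0.445×0.135 = 0.3424 m³/s
Panel 2-3: Δb = 4.4 m, d̄ = (0.89+1.33)/2 = 1.11, v̄ = (0.27+0.33)/2 = 0.3 → q = 4.4×1.11×0.3 = 1.465 m³/s
Panel 3-4: Δb = 1.2 m, d̄ = (1.33+1.06)/2 = 1.195, v̄ = (0.33+0.29)/2 = 0.31 → q = 1.2×1.195×0.31 = 0.4445 m³/s
Panel 4-5: Δb = 5.6 m, d̄ = (1.06+0.89)/2 = 0.975, v̄ = (0.29+0.24)/2 = 0.265 → q = 5.6×0.975×0.265 = 1.447 m³/s
Panel 5-6: Δb = 3.3 m, d̄ = (0.89+0.00)/2 = 0.445, v̄ = (0.24+0.00)/2 = 0.12 → q = 3.3×0.445×0.12 = 0.1762 m³/s
Q = Σ q = 3.875 m³/s

3.88 m³/s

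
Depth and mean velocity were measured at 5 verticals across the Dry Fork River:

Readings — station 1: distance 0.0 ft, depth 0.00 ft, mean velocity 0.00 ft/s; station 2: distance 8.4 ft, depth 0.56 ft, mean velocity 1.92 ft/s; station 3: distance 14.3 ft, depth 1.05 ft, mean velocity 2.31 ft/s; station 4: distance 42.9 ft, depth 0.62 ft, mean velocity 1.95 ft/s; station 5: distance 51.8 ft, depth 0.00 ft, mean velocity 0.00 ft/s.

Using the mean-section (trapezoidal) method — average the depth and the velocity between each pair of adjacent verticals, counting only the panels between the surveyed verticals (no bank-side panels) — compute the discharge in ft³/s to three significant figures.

65.9 ft³/s

Panel 1-2: Δb = 8.4 ft, d̄ = (0.00+0.56)/2 = 0.28, v̄ = (0.00+1.92)/2 = 0.96 → q = 8.4×0.28×0.96 = 2.258 ft³/s
Panel 2-3: Δb = 5.9 ft, d̄ = (0.56+1.05)/2 = 0.805, v̄ = (1.92+2.31)/2 = 2.115 → q = 5.9×0.805×2.115 = 10.05 ft³/s
Panel 3-4: Δb = 28.6 ft, d̄ = (1.05+0.62)/2 = 0.835, v̄ = (2.31+1.95)/2 = 2.13 → q = 28.6×0.835×2.13 = 50.87 ft³/s
Panel 4-5: Δb = 8.9 ft, d̄ = (0.62+0.00)/2 = 0.31, v̄ = (1.95+0.00)/2 = 0.975 → q = 8.9×0.31×0.975 = 2.690 ft³/s
Q = Σ q = 65.86 ft³/s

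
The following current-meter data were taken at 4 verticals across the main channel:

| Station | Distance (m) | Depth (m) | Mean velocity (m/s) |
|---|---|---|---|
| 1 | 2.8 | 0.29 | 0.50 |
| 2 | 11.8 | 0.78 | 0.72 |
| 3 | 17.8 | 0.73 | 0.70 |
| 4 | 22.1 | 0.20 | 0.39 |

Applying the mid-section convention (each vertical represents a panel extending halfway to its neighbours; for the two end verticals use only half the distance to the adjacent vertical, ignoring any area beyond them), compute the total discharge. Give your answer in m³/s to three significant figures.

7.66 m³/s

w_1 = (11.8 − 2.8)/2 = 4.5 m; q_1 = 0.50 × 0.29 × 4.5 = 0.6525 m³/s
w_2 = (17.8 − 2.8)/2 = 7.5 m; q_2 = 0.72 × 0.78 × 7.5 = 4.212 m³/s
w_3 = (22.1 − 11.8)/2 = 5.15 m; q_3 = 0.70 × 0.73 × 5.15 = 2.632 m³/s
w_4 = (22.1 − 17.8)/2 = 2.15 m; q_4 = 0.39 × 0.20 × 2.15 = 0.1677 m³/s
Q = Σ qᵢ = 7.664 m³/s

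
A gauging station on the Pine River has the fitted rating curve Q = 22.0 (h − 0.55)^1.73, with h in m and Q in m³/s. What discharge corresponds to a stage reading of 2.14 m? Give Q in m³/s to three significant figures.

Q = 22.0 × (2.14 − 0.55)^1.73 = 22.0 × 1.59^1.73 = 49.07 m³/s

49.1 m³/s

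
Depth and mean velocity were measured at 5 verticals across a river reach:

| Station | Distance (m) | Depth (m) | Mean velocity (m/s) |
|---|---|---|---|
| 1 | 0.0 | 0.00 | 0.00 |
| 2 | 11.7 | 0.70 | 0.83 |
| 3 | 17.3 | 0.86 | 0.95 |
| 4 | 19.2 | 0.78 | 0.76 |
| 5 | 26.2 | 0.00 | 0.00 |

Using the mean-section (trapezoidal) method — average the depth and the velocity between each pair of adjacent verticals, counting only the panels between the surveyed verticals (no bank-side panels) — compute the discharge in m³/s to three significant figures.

7.96 m³/s

Panel 1-2: Δb = 11.7 m, d̄ = (0.00+0.70)/2 = 0.35, v̄ = (0.00+0.83)/2 = 0.415 → q = 11.7×0.35×0.415 = 1.699 m³/s
Panel 2-3: Δb = 5.6 m, d̄ = (0.70+0.86)/2 = 0.78, v̄ = (0.83+0.95)/2 = 0.89 → q = 5.6×0.78×0.89 = 3.888 m³/s
Panel 3-4: Δb = 1.9 m, d̄ = (0.86+0.78)/2 = 0.82, v̄ = (0.95+0.76)/2 = 0.855 → q = 1.9×0.82×0.855 = 1.332 m³/s
Panel 4-5: Δb = 7 m, d̄ = (0.78+0.00)/2 = 0.39, v̄ = (0.76+0.00)/2 = 0.38 → q = 7×0.39×0.38 = 1.037 m³/s
Q = Σ q = 7.956 m³/s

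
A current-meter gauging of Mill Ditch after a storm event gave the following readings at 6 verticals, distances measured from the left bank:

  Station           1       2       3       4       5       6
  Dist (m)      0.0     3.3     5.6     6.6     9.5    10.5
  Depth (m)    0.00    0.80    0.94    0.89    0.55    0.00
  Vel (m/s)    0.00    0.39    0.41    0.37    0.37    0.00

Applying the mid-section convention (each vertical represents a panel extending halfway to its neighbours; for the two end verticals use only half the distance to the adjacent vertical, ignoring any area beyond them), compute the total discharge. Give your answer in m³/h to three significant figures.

w_2 = (5.6 − 0.0)/2 = 2.8 m; q_2 = 0.39 × 0.80 × 2.8 = 0.8736 m³/s
w_3 = (6.6 − 3.3)/2 = 1.65 m; q_3 = 0.41 × 0.94 × 1.65 = 0.6359 m³/s
w_4 = (9.5 − 5.6)/2 = 1.95 m; q_4 = 0.37 × 0.89 × 1.95 = 0.6421 m³/s
w_5 = (10.5 − 6.6)/2 = 1.95 m; q_5 = 0.37 × 0.55 × 1.95 = 0.3968 m³/s
Stations 1, 6 contribute zero (depth or velocity is 0).
Q = Σ qᵢ = 2.548 m³/s
= 2.548 × 3600 = 9174 m³/h

9170 m³/h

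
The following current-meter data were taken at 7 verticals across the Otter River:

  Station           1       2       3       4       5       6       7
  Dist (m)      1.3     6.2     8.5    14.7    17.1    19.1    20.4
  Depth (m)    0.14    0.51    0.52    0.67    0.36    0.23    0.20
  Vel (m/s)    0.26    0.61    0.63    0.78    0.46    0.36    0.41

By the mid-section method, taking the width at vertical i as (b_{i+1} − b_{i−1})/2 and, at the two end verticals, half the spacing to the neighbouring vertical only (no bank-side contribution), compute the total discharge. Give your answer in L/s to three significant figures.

w_1 = (6.2 − 1.3)/2 = 2.45 m; q_1 = 0.26 × 0.14 × 2.45 = 0.08918 m³/s
w_2 = (8.5 − 1.3)/2 = 3.6 m; q_2 = 0.61 × 0.51 × 3.6 = 1.120 m³/s
w_3 = (14.7 − 6.2)/2 = 4.25 m; q_3 = 0.63 × 0.52 × 4.25 = 1.392 m³/s
w_4 = (17.1 − 8.5)/2 = 4.3 m; q_4 = 0.78 × 0.67 × 4.3 = 2.247 m³/s
w_5 = (19.1 − 14.7)/2 = 2.2 m; q_5 = 0.46 × 0.36 × 2.2 = 0.3643 m³/s
w_6 = (20.4 − 17.1)/2 = 1.65 m; q_6 = 0.36 × 0.23 × 1.65 = 0.1366 m³/s
w_7 = (20.4 − 19.1)/2 = 0.65 m; q_7 = 0.41 × 0.20 × 0.65 = 0.05330 m³/s
Q = Σ qᵢ = 5.403 m³/s
= 5.403 × 1000 = 5403 L/s

5400 L/s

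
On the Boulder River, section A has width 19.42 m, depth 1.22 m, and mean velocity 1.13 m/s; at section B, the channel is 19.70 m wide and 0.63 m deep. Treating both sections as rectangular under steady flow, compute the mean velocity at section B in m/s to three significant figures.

Q = A₁V₁ = (19.42×1.22) × 1.13 = 26.77 m³/s
A₂ = 19.70 × 0.63 = 12.41 m²
V₂ = Q/A₂ = 26.77/12.41 = 2.157 m/s

2.16 m/s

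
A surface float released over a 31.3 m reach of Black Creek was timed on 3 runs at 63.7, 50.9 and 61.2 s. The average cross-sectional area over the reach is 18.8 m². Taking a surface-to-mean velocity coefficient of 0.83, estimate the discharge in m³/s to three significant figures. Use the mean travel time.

8.33 m³/s

t̄ = (63.7 + 50.9 + 61.2) / 3 = 58.6 s
v_surface = L / t̄ = 31.3 / 58.6 = 0.5341 m/s
v_mean = 0.83 × 0.5341 = 0.4433 m/s
Q = A × v_mean = 18.8 × 0.4433 = 8.335 m³/s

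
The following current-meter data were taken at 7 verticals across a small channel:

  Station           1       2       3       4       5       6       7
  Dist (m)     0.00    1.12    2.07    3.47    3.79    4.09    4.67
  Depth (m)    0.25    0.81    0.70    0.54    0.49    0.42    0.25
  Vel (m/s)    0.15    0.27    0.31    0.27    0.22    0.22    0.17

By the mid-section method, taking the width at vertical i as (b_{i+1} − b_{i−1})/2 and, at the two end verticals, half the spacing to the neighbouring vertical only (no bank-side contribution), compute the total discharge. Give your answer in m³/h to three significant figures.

w_1 = (1.12 − 0.00)/2 = 0.56 m; q_1 = 0.15 × 0.25 × 0.56 = 0.02100 m³/s
w_2 = (2.07 − 0.00)/2 = 1.035 m; q_2 = 0.27 × 0.81 × 1.035 = 0.2264 m³/s
w_3 = (3.47 − 1.12)/2 = 1.175 m; q_3 = 0.31 × 0.70 × 1.175 = 0.2550 m³/s
w_4 = (3.79 − 2.07)/2 = 0.86 m; q_4 = 0.27 × 0.54 × 0.86 = 0.1254 m³/s
w_5 = (4.09 − 3.47)/2 = 0.31 m; q_5 = 0.22 × 0.49 × 0.31 = 0.03342 m³/s
w_6 = (4.67 − 3.79)/2 = 0.44 m; q_6 = 0.22 × 0.42 × 0.44 = 0.04066 m³/s
w_7 = (4.67 − 4.09)/2 = 0.29 m; q_7 = 0.17 × 0.25 × 0.29 = 0.01233 m³/s
Q = Σ qᵢ = 0.7141 m³/s
= 0.7141 × 3600 = 2571 m³/h

2570 m³/h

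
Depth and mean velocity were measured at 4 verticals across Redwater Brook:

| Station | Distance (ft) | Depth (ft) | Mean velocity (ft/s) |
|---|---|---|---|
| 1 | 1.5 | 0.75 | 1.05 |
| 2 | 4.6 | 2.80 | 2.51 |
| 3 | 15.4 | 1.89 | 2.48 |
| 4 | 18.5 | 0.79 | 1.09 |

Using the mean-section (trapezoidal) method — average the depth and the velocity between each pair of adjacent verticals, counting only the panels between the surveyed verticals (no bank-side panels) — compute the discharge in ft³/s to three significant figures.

Panel 1-2: Δb = 3.1 ft, d̄ = (0.75+2.80)/2 = 1.775, v̄ = (1.05+2.51)/2 = 1.78 → q = 3.1×1.775×1.78 = 9.794 ft³/s
Panel 2-3: Δb = 10.8 ft, d̄ = (2.80+1.89)/2 = 2.345, v̄ = (2.51+2.48)/2 = 2.495 → q = 10.8×2.345×2.495 = 63.19 ft³/s
Panel 3-4: Δb = 3.1 ft, d̄ = (1.89+0.79)/2 = 1.34, v̄ = (2.48+1.09)/2 = 1.785 → q = 3.1×1.34×1.785 = 7.415 ft³/s
Q = Σ q = 80.40 ft³/s

80.4 ft³/s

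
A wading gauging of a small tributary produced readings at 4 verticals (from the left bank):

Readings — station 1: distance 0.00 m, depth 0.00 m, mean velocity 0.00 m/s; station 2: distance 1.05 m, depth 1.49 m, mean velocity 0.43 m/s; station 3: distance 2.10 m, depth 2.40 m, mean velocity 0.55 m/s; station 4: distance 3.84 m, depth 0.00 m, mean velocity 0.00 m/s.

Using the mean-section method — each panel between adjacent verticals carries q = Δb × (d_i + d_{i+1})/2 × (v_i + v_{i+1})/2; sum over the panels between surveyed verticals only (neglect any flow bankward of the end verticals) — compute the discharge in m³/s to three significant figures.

Panel 1-2: Δb = 1.05 m, d̄ = (0.00+1.49)/2 = 0.745, v̄ = (0.00+0.43)/2 = 0.215 → q = 1.05×0.745×0.215 = 0.1682 m³/s
Panel 2-3: Δb = 1.05 m, d̄ = (1.49+2.40)/2 = 1.945, v̄ = (0.43+0.55)/2 = 0.49 → q = 1.05×1.945×0.49 = 1.001 m³/s
Panel 3-4: Δb = 1.74 m, d̄ = (2.40+0.00)/2 = 1.2, v̄ = (0.55+0.00)/2 = 0.275 → q = 1.74×1.2×0.275 = 0.5742 m³/s
Q = Σ q = 1.743 m³/s

1.74 m³/s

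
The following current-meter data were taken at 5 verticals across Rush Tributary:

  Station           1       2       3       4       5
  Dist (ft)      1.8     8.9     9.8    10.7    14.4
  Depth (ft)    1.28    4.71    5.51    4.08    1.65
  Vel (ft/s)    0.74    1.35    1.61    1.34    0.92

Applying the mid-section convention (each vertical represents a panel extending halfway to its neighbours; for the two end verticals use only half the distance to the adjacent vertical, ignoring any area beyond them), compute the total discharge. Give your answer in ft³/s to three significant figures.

52.2 ft³/s

w_1 = (8.9 − 1.8)/2 = 3.55 ft; q_1 = 0.74 × 1.28 × 3.55 = 3.363 ft³/s
w_2 = (9.8 − 1.8)/2 = 4 ft; q_2 = 1.35 × 4.71 × 4 = 25.43 ft³/s
w_3 = (10.7 − 8.9)/2 = 0.9 ft; q_3 = 1.61 × 5.51 × 0.9 = 7.984 ft³/s
w_4 = (14.4 − 9.8)/2 = 2.3 ft; q_4 = 1.34 × 4.08 × 2.3 = 12.57 ft³/s
w_5 = (14.4 − 10.7)/2 = 1.85 ft; q_5 = 0.92 × 1.65 × 1.85 = 2.808 ft³/s
Q = Σ qᵢ = 52.16 ft³/s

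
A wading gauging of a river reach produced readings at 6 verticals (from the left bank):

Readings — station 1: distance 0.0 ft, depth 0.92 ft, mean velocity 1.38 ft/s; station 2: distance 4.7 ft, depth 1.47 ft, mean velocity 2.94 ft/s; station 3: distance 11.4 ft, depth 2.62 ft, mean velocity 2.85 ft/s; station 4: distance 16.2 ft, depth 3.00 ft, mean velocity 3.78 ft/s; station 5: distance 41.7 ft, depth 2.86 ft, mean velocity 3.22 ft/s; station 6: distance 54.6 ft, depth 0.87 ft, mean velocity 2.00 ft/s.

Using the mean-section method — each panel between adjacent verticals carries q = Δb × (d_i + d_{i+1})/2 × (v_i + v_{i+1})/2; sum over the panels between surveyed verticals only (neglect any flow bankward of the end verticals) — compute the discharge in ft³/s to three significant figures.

Panel 1-2: Δb = 4.7 ft, d̄ = (0.92+1.47)/2 = 1.195, v̄ = (1.38+2.94)/2 = 2.16 → q = 4.7×1.195×2.16 = 12.13 ft³/s
Panel 2-3: Δb = 6.7 ft, d̄ = (1.47+2.62)/2 = 2.045, v̄ = (2.94+2.85)/2 = 2.895 → q = 6.7×2.045×2.895 = 39.67 ft³/s
Panel 3-4: Δb = 4.8 ft, d̄ = (2.62+3.00)/2 = 2.81, v̄ = (2.85+3.78)/2 = 3.315 → q = 4.8×2.81×3.315 = 44.71 ft³/s
Panel 4-5: Δb = 25.5 ft, d̄ = (3.00+2.86)/2 = 2.93, v̄ = (3.78+3.22)/2 = 3.5 → q = 25.5×2.93×3.5 = 261.5 ft³/s
Panel 5-6: Δb = 12.9 ft, d̄ = (2.86+0.87)/2 = 1.865, v̄ = (3.22+2.00)/2 = 2.61 → q = 12.9×1.865×2.61 = 62.79 ft³/s
Q = Σ q = 420.8 ft³/s

421 ft³/s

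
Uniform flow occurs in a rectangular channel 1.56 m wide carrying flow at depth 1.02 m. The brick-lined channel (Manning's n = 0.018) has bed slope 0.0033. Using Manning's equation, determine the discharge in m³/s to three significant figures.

2.95 m³/s

A = b·y = 1.56 × 1.02 = 1.591 m²
P = b + 2y = 1.56 + 2×1.02 = 3.600 m
R = A/P = 1.591/3.600 = 0.4420 m
Q = (1/n)·A·R^(2/3)·S^(1/2) = (1/0.018) × 1.591 × 0.4420^(2/3) × 0.0033^(1/2) = 2.947 m³/s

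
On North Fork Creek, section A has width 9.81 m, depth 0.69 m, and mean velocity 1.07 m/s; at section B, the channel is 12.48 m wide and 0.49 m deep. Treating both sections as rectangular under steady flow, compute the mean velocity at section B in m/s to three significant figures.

Q = A₁V₁ = (9.81×0.69) × 1.07 = 7.243 m³/s
A₂ = 12.48 × 0.49 = 6.115 m²
V₂ = Q/A₂ = 7.243/6.115 = 1.184 m/s

1.18 m/s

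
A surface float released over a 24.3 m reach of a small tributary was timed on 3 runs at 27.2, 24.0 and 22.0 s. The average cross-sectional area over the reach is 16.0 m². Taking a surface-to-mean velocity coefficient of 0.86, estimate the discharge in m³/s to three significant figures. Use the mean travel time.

13.7 m³/s

t̄ = (27.2 + 24.0 + 22.0) / 3 = 24.4 s
v_surface = L / t̄ = 24.3 / 24.4 = 0.9959 m/s
v_mean = 0.86 × 0.9959 = 0.8565 m/s
Q = A × v_mean = 16.0 × 0.8565 = 13.70 m³/s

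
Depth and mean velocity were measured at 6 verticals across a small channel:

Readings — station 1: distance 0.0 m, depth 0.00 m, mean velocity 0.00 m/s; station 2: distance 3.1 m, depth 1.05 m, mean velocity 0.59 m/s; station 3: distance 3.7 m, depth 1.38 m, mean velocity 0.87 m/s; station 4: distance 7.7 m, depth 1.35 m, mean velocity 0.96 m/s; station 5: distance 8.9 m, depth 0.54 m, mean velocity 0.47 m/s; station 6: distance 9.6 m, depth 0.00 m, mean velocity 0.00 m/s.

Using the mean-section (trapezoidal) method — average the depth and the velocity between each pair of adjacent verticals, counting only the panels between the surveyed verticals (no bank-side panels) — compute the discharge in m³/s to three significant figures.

6.86 m³/s

Panel 1-2: Δb = 3.1 m, d̄ = (0.00+1.05)/2 = 0.525, v̄ = (0.00+0.59)/2 = 0.295 → q = 3.1×0.525×0.295 = 0.4801 m³/s
Panel 2-3: Δb = 0.6 m, d̄ = (1.05+1.38)/2 = 1.215, v̄ = (0.59+0.87)/2 = 0.73 → q = 0.6×1.215×0.73 = 0.5322 m³/s
Panel 3-4: Δb = 4 m, d̄ = (1.38+1.35)/2 = 1.365, v̄ = (0.87+0.96)/2 = 0.915 → q = 4×1.365×0.915 = 4.996 m³/s
Panel 4-5: Δb = 1.2 m, d̄ = (1.35+0.54)/2 = 0.945, v̄ = (0.96+0.47)/2 = 0.715 → q = 1.2×0.945×0.715 = 0.8108 m³/s
Panel 5-6: Δb = 0.7 m, d̄ = (0.54+0.00)/2 = 0.27, v̄ = (0.47+0.00)/2 = 0.235 → q = 0.7×0.27×0.235 = 0.04442 m³/s
Q = Σ q = 6.863 m³/s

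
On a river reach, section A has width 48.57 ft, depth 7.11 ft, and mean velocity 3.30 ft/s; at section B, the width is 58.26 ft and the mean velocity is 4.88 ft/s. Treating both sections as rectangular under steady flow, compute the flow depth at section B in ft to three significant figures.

Q = A₁V₁ = (48.57×7.11) × 3.30 = 1140 ft³/s
d₂ = Q/(b₂ V₂) = 1140/(58.26×4.88) = 4.008 ft

4.01 ft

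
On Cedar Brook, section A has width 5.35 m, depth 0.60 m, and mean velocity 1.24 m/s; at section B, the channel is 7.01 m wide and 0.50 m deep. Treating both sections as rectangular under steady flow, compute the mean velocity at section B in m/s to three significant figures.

Q = A₁V₁ = (5.35×0.60) × 1.24 = 3.980 m³/s
A₂ = 7.01 × 0.50 = 3.505 m²
V₂ = Q/A₂ = 3.980/3.505 = 1.136 m/s

1.14 m/s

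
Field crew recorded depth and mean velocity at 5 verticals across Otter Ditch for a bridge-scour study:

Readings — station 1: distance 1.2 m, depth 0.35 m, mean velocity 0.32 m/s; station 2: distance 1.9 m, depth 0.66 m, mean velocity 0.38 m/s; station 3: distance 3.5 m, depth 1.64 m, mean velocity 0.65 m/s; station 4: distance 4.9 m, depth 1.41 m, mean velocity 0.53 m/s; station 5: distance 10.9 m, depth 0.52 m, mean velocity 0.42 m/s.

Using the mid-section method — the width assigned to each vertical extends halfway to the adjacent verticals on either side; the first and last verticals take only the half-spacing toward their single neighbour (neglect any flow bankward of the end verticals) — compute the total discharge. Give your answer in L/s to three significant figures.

w_1 = (1.9 − 1.2)/2 = 0.35 m; q_1 = 0.32 × 0.35 × 0.35 = 0.03920 m³/s
w_2 = (3.5 − 1.2)/2 = 1.15 m; q_2 = 0.38 × 0.66 × 1.15 = 0.2884 m³/s
w_3 = (4.9 − 1.9)/2 = 1.5 m; q_3 = 0.65 × 1.64 × 1.5 = 1.599 m³/s
w_4 = (10.9 − 3.5)/2 = 3.7 m; q_4 = 0.53 × 1.41 × 3.7 = 2.765 m³/s
w_5 = (10.9 − 4.9)/2 = 3 m; q_5 = 0.42 × 0.52 × 3 = 0.6552 m³/s
Q = Σ qᵢ = 5.347 m³/s
= 5.347 × 1000 = 5347 L/s

5350 L/s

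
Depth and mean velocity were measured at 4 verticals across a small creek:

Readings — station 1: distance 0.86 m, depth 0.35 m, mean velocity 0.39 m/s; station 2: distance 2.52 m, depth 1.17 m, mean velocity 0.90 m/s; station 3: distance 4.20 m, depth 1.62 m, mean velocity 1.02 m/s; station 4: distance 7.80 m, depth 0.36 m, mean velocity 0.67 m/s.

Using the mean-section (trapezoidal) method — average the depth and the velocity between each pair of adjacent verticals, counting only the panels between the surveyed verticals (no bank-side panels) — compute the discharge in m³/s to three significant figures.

Panel 1-2: Δb = 1.66 m, d̄ = (0.35+1.17)/2 = 0.76, v̄ = (0.39+0.90)/2 = 0.645 → q = 1.66×0.76×0.645 = 0.8137 m³/s
Panel 2-3: Δb = 1.68 m, d̄ = (1.17+1.62)/2 = 1.395, v̄ = (0.90+1.02)/2 = 0.96 → q = 1.68×1.395×0.96 = 2.250 m³/s
Panel 3-4: Δb = 3.6 m, d̄ = (1.62+0.36)/2 = 0.99, v̄ = (1.02+0.67)/2 = 0.845 → q = 3.6×0.99×0.845 = 3.012 m³/s
Q = Σ q = 6.075 m³/s

6.08 m³/s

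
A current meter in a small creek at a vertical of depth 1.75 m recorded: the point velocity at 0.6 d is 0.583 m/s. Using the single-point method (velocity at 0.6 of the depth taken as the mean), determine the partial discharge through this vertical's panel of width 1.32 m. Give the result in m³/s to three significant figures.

v̄ = v₀.₆ = 0.583 m/s
q = v̄ × d × w = 0.5830 × 1.75 × 1.32 = 1.347 m³/s

1.35 m³/s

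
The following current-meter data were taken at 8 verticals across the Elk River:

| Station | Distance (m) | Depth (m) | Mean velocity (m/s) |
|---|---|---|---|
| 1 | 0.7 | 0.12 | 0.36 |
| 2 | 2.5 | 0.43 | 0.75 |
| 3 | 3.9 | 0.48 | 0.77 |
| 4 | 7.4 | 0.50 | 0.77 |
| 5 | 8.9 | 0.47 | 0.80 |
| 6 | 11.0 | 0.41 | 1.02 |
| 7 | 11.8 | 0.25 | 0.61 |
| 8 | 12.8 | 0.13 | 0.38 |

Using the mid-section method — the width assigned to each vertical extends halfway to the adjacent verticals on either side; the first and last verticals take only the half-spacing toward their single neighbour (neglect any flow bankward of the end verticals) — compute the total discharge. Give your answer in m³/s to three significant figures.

3.87 m³/s

w_1 = (2.5 − 0.7)/2 = 0.9 m; q_1 = 0.36 × 0.12 × 0.9 = 0.03888 m³/s
w_2 = (3.9 − 0.7)/2 = 1.6 m; q_2 = 0.75 × 0.43 × 1.6 = 0.5160 m³/s
w_3 = (7.4 − 2.5)/2 = 2.45 m; q_3 = 0.77 × 0.48 × 2.45 = 0.9055 m³/s
w_4 = (8.9 − 3.9)/2 = 2.5 m; q_4 = 0.77 × 0.50 × 2.5 = 0.9625 m³/s
w_5 = (11.0 − 7.4)/2 = 1.8 m; q_5 = 0.80 × 0.47 × 1.8 = 0.6768 m³/s
w_6 = (11.8 − 8.9)/2 = 1.45 m; q_6 = 1.02 × 0.41 × 1.45 = 0.6064 m³/s
w_7 = (12.8 − 11.0)/2 = 0.9 m; q_7 = 0.61 × 0.25 × 0.9 = 0.1373 m³/s
w_8 = (12.8 − 11.8)/2 = 0.5 m; q_8 = 0.38 × 0.13 × 0.5 = 0.02470 m³/s
Q = Σ qᵢ = 3.868 m³/s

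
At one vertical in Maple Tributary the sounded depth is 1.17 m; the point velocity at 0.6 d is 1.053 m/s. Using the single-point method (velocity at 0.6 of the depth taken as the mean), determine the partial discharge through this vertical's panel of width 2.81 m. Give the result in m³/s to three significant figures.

v̄ = v₀.₆ = 1.053 m/s
q = v̄ × d × w = 1.053 × 1.17 × 2.81 = 3.462 m³/s

3.46 m³/s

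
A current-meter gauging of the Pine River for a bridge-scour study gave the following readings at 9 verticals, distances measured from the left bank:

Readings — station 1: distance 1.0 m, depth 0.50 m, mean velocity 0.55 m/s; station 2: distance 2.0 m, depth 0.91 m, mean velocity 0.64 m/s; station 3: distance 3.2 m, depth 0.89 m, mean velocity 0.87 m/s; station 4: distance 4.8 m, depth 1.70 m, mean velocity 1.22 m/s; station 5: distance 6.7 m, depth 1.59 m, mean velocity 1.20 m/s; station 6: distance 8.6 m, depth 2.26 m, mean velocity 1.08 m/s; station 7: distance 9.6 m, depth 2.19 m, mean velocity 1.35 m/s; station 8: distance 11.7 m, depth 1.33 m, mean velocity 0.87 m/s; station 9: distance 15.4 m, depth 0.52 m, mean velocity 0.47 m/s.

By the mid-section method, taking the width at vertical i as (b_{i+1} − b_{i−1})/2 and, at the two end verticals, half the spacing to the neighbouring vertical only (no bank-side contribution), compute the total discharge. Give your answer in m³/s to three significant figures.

w_1 = (2.0 − 1.0)/2 = 0.5 m; q_1 = 0.55 × 0.50 × 0.5 = 0.1375 m³/s
w_2 = (3.2 − 1.0)/2 = 1.1 m; q_2 = 0.64 × 0.91 × 1.1 = 0.6406 m³/s
w_3 = (4.8 − 2.0)/2 = 1.4 m; q_3 = 0.87 × 0.89 × 1.4 = 1.084 m³/s
w_4 = (6.7 − 3.2)/2 = 1.75 m; q_4 = 1.22 × 1.70 × 1.75 = 3.630 m³/s
w_5 = (8.6 − 4.8)/2 = 1.9 m; q_5 = 1.20 × 1.59 × 1.9 = 3.625 m³/s
w_6 = (9.6 − 6.7)/2 = 1.45 m; q_6 = 1.08 × 2.26 × 1.45 = 3.539 m³/s
w_7 = (11.7 − 8.6)/2 = 1.55 m; q_7 = 1.35 × 2.19 × 1.55 = 4.583 m³/s
w_8 = (15.4 − 9.6)/2 = 2.9 m; q_8 = 0.87 × 1.33 × 2.9 = 3.356 m³/s
w_9 = (15.4 − 11.7)/2 = 1.85 m; q_9 = 0.47 × 0.52 × 1.85 = 0.4521 m³/s
Q = Σ qᵢ = 21.05 m³/s

21.0 m³/s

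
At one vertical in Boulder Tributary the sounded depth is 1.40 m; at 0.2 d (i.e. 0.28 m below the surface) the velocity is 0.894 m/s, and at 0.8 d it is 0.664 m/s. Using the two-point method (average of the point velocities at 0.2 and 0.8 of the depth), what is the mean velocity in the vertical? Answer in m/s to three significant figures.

0.779 m/s

v̄ = (0.894 + 0.664) / 2 = 0.7790 m/s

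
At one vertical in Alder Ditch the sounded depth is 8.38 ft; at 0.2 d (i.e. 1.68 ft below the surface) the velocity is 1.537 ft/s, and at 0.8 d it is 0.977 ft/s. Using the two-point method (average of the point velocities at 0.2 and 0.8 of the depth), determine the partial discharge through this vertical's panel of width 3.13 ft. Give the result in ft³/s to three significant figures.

v̄ = (1.537 + 0.977) / 2 = 1.257 ft/s
q = v̄ × d × w = 1.257 × 8.38 × 3.13 = 32.97 ft³/s

33.0 ft³/s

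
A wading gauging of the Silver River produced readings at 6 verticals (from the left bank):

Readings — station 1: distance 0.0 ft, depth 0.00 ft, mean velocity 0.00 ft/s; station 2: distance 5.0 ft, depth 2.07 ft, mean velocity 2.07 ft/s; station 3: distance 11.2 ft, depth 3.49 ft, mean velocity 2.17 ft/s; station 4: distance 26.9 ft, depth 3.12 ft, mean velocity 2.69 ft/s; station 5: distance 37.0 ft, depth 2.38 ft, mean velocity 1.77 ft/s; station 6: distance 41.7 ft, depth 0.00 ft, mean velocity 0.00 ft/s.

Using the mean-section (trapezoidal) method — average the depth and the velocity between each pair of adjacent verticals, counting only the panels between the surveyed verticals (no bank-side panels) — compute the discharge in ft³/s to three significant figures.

Panel 1-2: Δb = 5 ft, d̄ = (0.00+2.07)/2 = 1.035, v̄ = (0.00+2.07)/2 = 1.035 → q = 5×1.035×1.035 = 5.356 ft³/s
Panel 2-3: Δb = 6.2 ft, d̄ = (2.07+3.49)/2 = 2.78, v̄ = (2.07+2.17)/2 = 2.12 → q = 6.2×2.78×2.12 = 36.54 ft³/s
Panel 3-4: Δb = 15.7 ft, d̄ = (3.49+3.12)/2 = 3.305, v̄ = (2.17+2.69)/2 = 2.43 → q = 15.7×3.305×2.43 = 126.1 ft³/s
Panel 4-5: Δb = 10.1 ft, d̄ = (3.12+2.38)/2 = 2.75, v̄ = (2.69+1.77)/2 = 2.23 → q = 10.1×2.75×2.23 = 61.94 ft³/s
Panel 5-6: Δb = 4.7 ft, d̄ = (2.38+0.00)/2 = 1.19, v̄ = (1.77+0.00)/2 = 0.885 → q = 4.7×1.19×0.885 = 4.950 ft³/s
Q = Σ q = 234.9 ft³/s

235 ft³/s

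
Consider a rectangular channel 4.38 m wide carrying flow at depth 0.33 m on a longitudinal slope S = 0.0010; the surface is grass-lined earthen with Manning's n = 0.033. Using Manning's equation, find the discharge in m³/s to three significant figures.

0.602 m³/s

A = b·y = 4.38 × 0.33 = 1.445 m²
P = b + 2y = 4.38 + 2×0.33 = 5.040 m
R = A/P = 1.445/5.040 = 0.2868 m
Q = (1/n)·A·R^(2/3)·S^(1/2) = (1/0.033) × 1.445 × 0.2868^(2/3) × 0.0010^(1/2) = 0.6023 m³/s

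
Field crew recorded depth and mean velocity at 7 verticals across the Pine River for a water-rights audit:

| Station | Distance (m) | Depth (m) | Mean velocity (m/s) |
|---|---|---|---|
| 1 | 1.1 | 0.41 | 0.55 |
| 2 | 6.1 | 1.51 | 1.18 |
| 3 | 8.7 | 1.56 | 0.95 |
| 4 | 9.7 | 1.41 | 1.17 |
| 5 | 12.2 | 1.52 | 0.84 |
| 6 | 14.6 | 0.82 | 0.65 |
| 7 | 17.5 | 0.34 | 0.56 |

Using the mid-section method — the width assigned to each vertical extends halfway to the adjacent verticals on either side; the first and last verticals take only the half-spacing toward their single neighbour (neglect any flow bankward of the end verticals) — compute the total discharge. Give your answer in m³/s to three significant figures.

w_1 = (6.1 − 1.1)/2 = 2.5 m; q_1 = 0.55 × 0.41 × 2.5 = 0.5638 m³/s
w_2 = (8.7 − 1.1)/2 = 3.8 m; q_2 = 1.18 × 1.51 × 3.8 = 6.771 m³/s
w_3 = (9.7 − 6.1)/2 = 1.8 m; q_3 = 0.95 × 1.56 × 1.8 = 2.668 m³/s
w_4 = (12.2 − 8.7)/2 = 1.75 m; q_4 = 1.17 × 1.41 × 1.75 = 2.887 m³/s
w_5 = (14.6 − 9.7)/2 = 2.45 m; q_5 = 0.84 × 1.52 × 2.45 = 3.128 m³/s
w_6 = (17.5 − 12.2)/2 = 2.65 m; q_6 = 0.65 × 0.82 × 2.65 = 1.412 m³/s
w_7 = (17.5 − 14.6)/2 = 1.45 m; q_7 = 0.56 × 0.34 × 1.45 = 0.2761 m³/s
Q = Σ qᵢ = 17.71 m³/s

17.7 m³/s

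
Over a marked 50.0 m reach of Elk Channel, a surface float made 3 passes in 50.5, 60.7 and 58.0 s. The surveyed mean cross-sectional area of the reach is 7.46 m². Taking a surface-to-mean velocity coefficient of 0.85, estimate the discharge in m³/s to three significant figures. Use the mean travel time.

t̄ = (50.5 + 60.7 + 58.0) / 3 = 56.4 s
v_surface = L / t̄ = 50.0 / 56.4 = 0.8865 m/s
v_mean = 0.85 × 0.8865 = 0.7535 m/s
Q = A × v_mean = 7.46 × 0.7535 = 5.621 m³/s

5.62 m³/s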